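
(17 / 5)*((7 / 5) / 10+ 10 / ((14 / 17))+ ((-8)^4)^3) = 408880886652283 / 1750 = 233646220944.16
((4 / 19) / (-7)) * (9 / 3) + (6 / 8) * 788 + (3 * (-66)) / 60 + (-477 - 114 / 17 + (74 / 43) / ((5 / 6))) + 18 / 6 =105942939 / 972230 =108.97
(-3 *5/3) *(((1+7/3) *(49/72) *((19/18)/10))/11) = -4655/42768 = -0.11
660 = 660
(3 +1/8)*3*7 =525/8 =65.62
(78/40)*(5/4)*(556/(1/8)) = 10842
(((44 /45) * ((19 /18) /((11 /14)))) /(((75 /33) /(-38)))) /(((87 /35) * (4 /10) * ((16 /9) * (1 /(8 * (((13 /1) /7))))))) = -722722 /3915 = -184.60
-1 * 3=-3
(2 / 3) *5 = 10 / 3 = 3.33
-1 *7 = -7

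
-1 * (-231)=231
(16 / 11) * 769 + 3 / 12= 49227 / 44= 1118.80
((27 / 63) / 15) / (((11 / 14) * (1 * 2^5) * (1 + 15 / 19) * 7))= 19 / 209440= 0.00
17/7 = 2.43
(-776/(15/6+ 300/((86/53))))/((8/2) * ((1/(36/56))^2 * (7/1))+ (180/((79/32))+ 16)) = -26690229/1009701440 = -0.03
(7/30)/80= 7/2400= 0.00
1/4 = 0.25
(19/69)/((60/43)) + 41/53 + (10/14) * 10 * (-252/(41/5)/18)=-100975319/8996220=-11.22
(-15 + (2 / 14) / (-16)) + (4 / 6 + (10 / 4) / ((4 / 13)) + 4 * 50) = 65111 / 336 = 193.78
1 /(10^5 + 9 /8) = 8 /800009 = 0.00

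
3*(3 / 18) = 1 / 2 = 0.50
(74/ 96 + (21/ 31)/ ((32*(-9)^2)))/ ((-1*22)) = -0.04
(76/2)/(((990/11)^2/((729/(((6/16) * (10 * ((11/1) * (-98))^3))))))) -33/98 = -26364780807/78295409500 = -0.34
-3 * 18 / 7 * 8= -432 / 7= -61.71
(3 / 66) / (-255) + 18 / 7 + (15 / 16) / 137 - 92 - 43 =-5699428267 / 43039920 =-132.42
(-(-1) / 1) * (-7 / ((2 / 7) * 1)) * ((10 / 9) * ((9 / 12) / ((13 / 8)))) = -490 / 39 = -12.56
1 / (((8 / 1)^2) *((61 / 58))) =29 / 1952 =0.01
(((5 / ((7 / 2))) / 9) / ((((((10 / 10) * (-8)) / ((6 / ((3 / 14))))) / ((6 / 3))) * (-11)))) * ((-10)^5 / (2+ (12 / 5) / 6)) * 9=-1250000 / 33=-37878.79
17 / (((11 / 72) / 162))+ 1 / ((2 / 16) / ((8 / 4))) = 198464 / 11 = 18042.18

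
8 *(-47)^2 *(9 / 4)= 39762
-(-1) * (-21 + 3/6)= -41/2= -20.50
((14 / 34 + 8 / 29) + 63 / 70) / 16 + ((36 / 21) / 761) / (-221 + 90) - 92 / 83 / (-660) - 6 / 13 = -706873434400079 / 1960000936813920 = -0.36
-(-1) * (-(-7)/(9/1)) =7/9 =0.78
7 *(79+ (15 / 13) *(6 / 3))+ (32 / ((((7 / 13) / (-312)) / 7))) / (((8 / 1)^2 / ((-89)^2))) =-208821845 / 13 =-16063218.85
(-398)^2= 158404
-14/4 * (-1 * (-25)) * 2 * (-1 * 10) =1750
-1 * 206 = -206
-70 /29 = -2.41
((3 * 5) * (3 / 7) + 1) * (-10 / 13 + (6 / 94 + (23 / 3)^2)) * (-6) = -364960 / 141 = -2588.37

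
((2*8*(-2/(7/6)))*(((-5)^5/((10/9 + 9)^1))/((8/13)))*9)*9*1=54675000/49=1115816.33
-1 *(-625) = 625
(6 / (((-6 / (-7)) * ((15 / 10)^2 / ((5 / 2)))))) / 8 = 35 / 36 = 0.97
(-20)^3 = -8000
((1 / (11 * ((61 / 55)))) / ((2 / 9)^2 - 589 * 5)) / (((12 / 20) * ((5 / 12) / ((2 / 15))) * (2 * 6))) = -18 / 14551001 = -0.00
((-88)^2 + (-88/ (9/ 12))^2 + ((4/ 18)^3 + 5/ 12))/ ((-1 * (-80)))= 62727647/ 233280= 268.89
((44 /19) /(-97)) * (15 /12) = -55 /1843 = -0.03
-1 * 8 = -8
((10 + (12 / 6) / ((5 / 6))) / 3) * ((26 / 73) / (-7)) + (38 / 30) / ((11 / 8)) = 3996 / 5621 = 0.71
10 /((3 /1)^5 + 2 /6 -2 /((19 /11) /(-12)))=285 /7331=0.04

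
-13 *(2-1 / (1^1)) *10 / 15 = -26 / 3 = -8.67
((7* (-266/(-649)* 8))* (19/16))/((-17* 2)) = -17689/22066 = -0.80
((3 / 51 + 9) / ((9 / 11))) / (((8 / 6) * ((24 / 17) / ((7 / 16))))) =5929 / 2304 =2.57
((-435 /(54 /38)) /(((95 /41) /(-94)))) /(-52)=-55883 /234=-238.82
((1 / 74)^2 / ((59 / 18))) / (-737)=-9 / 119056454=-0.00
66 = 66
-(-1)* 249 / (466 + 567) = 249 / 1033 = 0.24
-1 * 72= -72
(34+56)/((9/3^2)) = 90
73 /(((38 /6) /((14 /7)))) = 438 /19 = 23.05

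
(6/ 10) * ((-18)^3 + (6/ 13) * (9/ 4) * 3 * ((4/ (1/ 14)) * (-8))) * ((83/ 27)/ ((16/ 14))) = -151641/ 13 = -11664.69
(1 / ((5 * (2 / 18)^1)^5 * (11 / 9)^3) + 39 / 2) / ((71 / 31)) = 7697581077 / 590631250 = 13.03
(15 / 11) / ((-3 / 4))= -20 / 11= -1.82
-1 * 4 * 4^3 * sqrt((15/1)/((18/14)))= -874.41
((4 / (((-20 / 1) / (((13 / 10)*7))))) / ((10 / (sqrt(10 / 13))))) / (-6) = 7*sqrt(130) / 3000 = 0.03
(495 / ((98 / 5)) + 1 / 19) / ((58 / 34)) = 801091 / 53998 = 14.84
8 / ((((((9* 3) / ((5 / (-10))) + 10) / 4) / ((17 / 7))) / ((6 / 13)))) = -816 / 1001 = -0.82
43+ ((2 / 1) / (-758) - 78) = -13266 / 379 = -35.00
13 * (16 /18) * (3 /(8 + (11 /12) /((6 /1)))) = 2496 /587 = 4.25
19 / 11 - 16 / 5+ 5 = 194 / 55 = 3.53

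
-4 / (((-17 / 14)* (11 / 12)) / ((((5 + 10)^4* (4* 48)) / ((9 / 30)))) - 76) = 21772800000 / 413683200187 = 0.05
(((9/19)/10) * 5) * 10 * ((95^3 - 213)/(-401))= -38572290/7619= -5062.64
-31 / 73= -0.42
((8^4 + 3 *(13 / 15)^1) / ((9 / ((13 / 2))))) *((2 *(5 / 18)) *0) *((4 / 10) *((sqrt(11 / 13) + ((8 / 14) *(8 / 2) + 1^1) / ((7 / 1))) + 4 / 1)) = 0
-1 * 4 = -4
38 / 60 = 19 / 30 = 0.63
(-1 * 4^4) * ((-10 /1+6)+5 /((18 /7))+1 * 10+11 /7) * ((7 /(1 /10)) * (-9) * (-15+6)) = -13812480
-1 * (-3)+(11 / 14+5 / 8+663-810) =-7985 / 56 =-142.59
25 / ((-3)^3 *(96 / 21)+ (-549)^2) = 175 / 2108943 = 0.00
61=61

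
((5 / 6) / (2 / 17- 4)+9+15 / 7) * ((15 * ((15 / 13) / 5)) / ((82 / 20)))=757325 / 82082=9.23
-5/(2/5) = -25/2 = -12.50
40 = 40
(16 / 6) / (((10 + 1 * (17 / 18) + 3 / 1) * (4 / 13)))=156 / 251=0.62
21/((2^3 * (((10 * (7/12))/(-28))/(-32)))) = 2016/5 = 403.20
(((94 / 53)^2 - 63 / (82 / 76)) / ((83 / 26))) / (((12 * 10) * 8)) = -8271211 / 458833296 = -0.02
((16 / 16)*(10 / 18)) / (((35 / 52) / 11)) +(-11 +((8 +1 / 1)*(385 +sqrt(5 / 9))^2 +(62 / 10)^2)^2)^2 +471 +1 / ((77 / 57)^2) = 68558741061832609365265488*sqrt(5) / 3125 +66029118182530405116961525201151576 / 20844140625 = 3216811041915513564225616.00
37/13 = 2.85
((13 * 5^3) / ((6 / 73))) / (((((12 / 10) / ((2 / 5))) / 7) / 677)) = 562163875 / 18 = 31231326.39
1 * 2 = 2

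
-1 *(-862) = 862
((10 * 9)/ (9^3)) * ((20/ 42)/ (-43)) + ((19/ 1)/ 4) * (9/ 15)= 4167151/ 1462860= 2.85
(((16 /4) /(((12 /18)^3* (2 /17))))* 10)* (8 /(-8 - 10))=-510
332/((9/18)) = 664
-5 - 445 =-450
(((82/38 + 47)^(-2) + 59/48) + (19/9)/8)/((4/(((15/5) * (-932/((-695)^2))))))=-10928196523/5056437082800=-0.00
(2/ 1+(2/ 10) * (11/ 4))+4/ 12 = 173/ 60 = 2.88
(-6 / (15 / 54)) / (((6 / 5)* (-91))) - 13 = -1165 / 91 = -12.80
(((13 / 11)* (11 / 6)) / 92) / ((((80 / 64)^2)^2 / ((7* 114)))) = 110656 / 14375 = 7.70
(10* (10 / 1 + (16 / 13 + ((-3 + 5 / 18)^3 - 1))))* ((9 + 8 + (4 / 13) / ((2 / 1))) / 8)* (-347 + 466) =-100015431985 / 3942432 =-25368.97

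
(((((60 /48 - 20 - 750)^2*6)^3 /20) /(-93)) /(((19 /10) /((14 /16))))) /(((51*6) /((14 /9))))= -4602823176886962890625 /82026496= -56113858342638.00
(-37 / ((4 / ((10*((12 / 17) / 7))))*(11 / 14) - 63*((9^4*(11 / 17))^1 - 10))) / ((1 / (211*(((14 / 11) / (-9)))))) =-0.00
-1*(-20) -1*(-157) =177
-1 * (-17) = 17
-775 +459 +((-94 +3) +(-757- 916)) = -2080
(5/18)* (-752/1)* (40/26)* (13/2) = -18800/9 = -2088.89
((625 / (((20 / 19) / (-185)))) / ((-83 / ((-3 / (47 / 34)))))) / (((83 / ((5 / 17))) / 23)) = -151584375 / 647566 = -234.08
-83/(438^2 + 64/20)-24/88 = -0.27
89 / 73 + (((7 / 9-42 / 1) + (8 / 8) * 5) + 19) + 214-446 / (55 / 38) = -3980216 / 36135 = -110.15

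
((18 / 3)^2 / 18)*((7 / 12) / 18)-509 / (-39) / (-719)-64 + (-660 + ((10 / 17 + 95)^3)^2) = 18587294912184767360567189 / 24366296603844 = 762828065929.91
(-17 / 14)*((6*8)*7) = -408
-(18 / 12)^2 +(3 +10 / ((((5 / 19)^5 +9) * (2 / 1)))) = 29096507 / 22288016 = 1.31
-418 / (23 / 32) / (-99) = 5.87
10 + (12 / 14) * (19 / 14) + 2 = 13.16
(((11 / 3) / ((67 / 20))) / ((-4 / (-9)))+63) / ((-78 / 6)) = -4386 / 871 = -5.04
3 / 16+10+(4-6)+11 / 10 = 743 / 80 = 9.29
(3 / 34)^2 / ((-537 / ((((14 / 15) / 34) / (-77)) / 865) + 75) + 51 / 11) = 33 / 5522713954852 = 0.00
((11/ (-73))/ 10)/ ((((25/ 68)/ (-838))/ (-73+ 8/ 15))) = -340678844/ 136875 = -2488.98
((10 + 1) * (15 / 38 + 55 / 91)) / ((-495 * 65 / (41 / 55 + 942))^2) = 97777452889 / 10362658556250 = 0.01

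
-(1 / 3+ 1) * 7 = -28 / 3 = -9.33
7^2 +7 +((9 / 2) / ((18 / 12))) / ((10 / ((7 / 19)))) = 10661 / 190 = 56.11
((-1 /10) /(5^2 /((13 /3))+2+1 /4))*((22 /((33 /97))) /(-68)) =1261 /106335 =0.01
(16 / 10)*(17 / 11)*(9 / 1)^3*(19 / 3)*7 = 4395384 / 55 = 79916.07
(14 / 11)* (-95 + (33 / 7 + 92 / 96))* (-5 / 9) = 75035 / 1188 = 63.16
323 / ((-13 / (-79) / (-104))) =-204136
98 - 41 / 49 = 4761 / 49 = 97.16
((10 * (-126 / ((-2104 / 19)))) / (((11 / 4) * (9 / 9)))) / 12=1995 / 5786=0.34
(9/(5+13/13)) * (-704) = -1056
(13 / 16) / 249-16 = -63731 / 3984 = -16.00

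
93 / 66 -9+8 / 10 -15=-2397 / 110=-21.79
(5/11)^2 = 25/121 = 0.21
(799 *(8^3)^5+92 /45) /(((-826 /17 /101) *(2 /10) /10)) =-10860489435227200687420 /3717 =-2921842732103094077.86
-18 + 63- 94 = -49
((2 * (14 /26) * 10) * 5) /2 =350 /13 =26.92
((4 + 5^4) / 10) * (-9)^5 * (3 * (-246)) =13705331949 / 5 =2741066389.80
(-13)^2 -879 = -710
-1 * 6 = -6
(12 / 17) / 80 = 3 / 340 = 0.01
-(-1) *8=8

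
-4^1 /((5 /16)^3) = -16384 /125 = -131.07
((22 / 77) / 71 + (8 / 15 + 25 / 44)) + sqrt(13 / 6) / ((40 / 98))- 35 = -30.29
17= 17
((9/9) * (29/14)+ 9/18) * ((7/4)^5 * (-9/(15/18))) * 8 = -583443/160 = -3646.52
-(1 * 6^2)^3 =-46656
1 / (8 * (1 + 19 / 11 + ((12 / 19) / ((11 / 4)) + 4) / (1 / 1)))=209 / 11632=0.02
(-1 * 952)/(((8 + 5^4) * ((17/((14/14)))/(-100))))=5600/633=8.85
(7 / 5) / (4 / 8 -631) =-14 / 6305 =-0.00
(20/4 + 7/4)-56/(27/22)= -4199/108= -38.88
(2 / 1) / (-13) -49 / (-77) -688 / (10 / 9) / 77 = -37833 / 5005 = -7.56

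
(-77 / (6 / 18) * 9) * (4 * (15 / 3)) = -41580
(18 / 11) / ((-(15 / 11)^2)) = -22 / 25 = -0.88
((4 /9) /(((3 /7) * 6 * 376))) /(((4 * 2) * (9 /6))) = 7 /182736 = 0.00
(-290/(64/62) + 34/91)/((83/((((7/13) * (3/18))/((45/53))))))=-2405617/6732960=-0.36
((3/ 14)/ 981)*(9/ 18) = 1/ 9156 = 0.00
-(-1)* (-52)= -52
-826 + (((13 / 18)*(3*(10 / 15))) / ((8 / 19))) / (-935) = -55606567 / 67320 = -826.00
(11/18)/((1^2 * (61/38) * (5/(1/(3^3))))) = 0.00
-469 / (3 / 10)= -4690 / 3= -1563.33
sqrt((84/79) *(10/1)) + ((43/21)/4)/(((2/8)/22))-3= 2 *sqrt(16590)/79 + 883/21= 45.31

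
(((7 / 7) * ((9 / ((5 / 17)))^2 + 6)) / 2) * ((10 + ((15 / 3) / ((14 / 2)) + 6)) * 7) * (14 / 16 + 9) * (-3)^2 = 1959802533 / 400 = 4899506.33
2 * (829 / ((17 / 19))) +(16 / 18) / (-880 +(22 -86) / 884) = 6892885859 / 3719736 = 1853.06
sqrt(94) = 9.70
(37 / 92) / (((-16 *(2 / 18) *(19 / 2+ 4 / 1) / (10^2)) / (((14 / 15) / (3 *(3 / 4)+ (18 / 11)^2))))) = -31339 / 98739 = -0.32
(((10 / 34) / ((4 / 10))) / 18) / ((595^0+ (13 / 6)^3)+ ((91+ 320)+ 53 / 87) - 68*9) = -4350 / 20149607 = -0.00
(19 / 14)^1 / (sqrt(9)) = 19 / 42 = 0.45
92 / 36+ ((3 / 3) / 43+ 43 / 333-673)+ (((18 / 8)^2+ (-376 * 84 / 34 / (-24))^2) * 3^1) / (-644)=-677.29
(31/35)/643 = 31/22505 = 0.00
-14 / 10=-7 / 5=-1.40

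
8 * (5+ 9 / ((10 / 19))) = 884 / 5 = 176.80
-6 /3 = -2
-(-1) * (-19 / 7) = -19 / 7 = -2.71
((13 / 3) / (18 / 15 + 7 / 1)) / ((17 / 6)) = 130 / 697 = 0.19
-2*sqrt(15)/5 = -1.55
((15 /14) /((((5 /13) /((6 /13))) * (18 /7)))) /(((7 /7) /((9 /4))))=9 /8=1.12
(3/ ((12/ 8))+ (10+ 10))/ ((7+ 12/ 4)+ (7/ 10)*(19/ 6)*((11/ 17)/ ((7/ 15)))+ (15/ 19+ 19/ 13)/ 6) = 1108536/ 677653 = 1.64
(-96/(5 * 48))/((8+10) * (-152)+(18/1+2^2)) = 1/6785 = 0.00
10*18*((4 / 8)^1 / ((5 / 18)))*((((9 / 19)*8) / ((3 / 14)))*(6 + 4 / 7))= 715392 / 19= 37652.21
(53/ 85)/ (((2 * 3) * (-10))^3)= -53/ 18360000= -0.00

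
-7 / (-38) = 0.18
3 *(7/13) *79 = 1659/13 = 127.62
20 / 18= 10 / 9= 1.11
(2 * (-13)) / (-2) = 13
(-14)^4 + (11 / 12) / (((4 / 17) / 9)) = 615217 / 16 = 38451.06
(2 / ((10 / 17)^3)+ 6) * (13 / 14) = 102869 / 7000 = 14.70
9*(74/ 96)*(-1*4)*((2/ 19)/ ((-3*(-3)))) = -37/ 114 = -0.32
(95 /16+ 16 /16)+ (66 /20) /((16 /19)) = 1737 /160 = 10.86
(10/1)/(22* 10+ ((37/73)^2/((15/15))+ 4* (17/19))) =1012510/22663603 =0.04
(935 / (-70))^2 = 178.41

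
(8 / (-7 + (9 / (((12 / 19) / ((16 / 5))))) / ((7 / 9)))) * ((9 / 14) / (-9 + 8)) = -180 / 1807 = -0.10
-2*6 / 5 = -12 / 5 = -2.40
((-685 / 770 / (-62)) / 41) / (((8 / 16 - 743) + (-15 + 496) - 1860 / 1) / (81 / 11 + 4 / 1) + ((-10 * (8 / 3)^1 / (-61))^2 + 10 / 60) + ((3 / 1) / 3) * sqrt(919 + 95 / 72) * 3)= -894679695034868250 / 362720549765299584805331 - 2400739024640625 * sqrt(132526) / 725441099530599169610662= -0.00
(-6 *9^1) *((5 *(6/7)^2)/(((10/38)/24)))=-886464/49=-18091.10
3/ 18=1/ 6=0.17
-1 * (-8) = 8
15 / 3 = 5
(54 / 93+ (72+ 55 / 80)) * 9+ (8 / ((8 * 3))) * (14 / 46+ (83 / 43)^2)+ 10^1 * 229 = 62241467523 / 21093392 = 2950.76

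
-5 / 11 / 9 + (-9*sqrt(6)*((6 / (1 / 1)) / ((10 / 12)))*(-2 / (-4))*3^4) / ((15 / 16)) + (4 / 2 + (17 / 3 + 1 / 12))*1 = 3049 / 396 - 69984*sqrt(6) / 25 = -6849.30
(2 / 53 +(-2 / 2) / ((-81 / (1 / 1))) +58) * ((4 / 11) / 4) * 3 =249209 / 15741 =15.83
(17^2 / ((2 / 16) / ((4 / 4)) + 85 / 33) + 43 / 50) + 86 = 6911359 / 35650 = 193.87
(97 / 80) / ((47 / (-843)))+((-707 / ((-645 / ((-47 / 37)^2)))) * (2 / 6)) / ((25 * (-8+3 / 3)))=-1083230805793 / 49801482000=-21.75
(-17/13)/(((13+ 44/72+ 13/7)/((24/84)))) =-612/25337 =-0.02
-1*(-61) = 61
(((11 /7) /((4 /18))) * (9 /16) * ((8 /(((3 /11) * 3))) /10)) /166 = 1089 /46480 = 0.02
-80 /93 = -0.86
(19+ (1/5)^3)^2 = 5645376/15625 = 361.30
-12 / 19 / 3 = -4 / 19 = -0.21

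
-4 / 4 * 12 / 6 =-2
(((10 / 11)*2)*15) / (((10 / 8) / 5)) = 1200 / 11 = 109.09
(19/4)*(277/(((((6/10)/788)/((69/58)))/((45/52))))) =5365496925/3016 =1779010.92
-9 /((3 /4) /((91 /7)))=-156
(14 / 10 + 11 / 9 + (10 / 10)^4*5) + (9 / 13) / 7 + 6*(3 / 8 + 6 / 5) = 281263 / 16380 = 17.17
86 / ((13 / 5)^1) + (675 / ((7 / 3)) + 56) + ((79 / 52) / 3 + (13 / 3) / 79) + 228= 4027547 / 6636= 606.92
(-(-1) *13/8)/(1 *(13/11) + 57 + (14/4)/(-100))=3575/127923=0.03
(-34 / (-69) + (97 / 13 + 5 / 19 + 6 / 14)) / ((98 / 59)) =60857261 / 11691498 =5.21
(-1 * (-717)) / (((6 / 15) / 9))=32265 / 2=16132.50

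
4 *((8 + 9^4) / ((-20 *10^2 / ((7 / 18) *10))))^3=-97228123877087 / 11664000000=-8335.74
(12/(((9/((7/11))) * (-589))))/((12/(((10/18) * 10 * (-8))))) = 2800/524799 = 0.01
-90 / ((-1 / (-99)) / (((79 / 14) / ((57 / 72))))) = -8446680 / 133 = -63508.87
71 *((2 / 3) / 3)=142 / 9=15.78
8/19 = 0.42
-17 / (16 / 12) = -51 / 4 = -12.75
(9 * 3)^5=14348907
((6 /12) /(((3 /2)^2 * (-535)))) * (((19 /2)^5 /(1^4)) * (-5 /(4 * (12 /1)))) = 2476099 /739584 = 3.35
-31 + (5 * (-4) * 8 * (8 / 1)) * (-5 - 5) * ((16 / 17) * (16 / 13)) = 14796.15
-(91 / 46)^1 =-91 / 46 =-1.98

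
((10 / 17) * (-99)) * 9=-8910 / 17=-524.12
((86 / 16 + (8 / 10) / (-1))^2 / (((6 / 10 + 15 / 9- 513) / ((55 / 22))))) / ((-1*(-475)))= -100467 / 465788800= -0.00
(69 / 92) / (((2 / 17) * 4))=51 / 32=1.59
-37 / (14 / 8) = -148 / 7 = -21.14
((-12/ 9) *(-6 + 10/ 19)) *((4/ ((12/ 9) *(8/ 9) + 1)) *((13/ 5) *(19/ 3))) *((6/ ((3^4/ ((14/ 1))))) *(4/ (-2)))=-1211392/ 2655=-456.27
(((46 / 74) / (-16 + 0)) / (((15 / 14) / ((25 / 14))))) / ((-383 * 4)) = 115 / 2720832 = 0.00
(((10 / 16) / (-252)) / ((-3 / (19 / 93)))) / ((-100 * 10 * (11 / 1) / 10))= -19 / 123742080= -0.00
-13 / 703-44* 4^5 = -31674381 / 703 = -45056.02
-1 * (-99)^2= -9801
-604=-604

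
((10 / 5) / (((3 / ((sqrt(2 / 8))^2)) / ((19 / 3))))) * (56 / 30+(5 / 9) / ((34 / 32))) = 17366 / 6885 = 2.52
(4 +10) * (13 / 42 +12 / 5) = 37.93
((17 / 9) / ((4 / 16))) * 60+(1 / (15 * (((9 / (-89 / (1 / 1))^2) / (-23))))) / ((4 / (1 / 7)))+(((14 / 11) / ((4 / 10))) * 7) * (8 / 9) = 17668787 / 41580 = 424.93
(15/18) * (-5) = -4.17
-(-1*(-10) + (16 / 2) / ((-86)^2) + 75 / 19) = -490023 / 35131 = -13.95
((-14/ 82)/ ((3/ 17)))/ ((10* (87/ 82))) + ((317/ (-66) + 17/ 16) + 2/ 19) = -16261951/ 4363920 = -3.73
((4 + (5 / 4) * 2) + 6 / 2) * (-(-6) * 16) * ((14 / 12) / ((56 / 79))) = 1501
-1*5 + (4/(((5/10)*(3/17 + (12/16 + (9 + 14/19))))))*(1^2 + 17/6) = -3817/1797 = -2.12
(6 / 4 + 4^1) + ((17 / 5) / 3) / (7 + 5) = 1007 / 180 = 5.59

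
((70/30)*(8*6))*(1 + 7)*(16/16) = 896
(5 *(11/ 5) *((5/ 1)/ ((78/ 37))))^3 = 8427392875/ 474552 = 17758.63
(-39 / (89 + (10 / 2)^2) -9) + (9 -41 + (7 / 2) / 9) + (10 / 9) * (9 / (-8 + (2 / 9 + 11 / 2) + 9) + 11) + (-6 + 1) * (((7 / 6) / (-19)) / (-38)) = -42853373 / 1572516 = -27.25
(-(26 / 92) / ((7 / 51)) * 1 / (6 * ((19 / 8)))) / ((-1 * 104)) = 17 / 12236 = 0.00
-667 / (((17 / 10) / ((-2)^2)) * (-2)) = 13340 / 17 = 784.71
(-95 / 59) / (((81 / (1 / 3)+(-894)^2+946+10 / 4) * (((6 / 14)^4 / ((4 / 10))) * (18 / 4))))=-364952 / 68854374405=-0.00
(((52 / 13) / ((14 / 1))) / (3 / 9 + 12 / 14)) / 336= 1 / 1400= 0.00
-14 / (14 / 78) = -78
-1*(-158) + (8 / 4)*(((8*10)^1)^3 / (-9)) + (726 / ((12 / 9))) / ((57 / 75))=-38612939 / 342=-112903.33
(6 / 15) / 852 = 1 / 2130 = 0.00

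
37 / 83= 0.45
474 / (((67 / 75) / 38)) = 1350900 / 67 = 20162.69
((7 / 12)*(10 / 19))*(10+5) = 175 / 38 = 4.61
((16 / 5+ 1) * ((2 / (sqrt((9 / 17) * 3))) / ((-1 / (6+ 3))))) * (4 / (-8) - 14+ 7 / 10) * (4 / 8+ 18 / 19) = 15939 * sqrt(51) / 95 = 1198.18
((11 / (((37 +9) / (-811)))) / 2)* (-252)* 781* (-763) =-334911191769 / 23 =-14561356163.87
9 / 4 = 2.25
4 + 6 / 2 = 7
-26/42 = -13/21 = -0.62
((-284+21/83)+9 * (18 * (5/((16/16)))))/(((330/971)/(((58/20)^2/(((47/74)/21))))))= 9238206734071/21455500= 430575.22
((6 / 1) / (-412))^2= 9 / 42436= 0.00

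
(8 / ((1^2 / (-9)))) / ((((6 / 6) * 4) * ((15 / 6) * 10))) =-18 / 25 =-0.72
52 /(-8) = -13 /2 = -6.50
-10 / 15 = -2 / 3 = -0.67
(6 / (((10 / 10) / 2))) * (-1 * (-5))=60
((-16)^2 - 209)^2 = 2209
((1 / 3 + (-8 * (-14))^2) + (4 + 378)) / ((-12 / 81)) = -349011 / 4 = -87252.75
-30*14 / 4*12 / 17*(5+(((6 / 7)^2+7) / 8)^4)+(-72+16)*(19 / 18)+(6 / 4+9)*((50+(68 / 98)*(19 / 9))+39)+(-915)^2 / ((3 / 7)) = 252114529212063547 / 129026128896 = 1953980.42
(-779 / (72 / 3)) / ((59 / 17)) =-13243 / 1416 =-9.35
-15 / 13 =-1.15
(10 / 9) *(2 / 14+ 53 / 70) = 1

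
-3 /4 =-0.75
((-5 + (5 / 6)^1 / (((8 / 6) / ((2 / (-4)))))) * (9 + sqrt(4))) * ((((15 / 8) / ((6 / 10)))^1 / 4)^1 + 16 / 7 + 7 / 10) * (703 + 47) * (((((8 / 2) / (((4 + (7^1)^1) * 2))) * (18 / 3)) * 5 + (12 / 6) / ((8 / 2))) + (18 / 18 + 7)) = -8257110375 / 3584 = -2303881.24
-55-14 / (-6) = -158 / 3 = -52.67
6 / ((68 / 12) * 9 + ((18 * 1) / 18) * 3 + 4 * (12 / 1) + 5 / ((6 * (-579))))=20844 / 354343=0.06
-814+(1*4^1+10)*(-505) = -7884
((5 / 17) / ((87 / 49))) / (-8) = -245 / 11832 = -0.02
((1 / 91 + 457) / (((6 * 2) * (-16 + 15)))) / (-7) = 10397 / 1911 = 5.44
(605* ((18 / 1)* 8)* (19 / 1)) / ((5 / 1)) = 331056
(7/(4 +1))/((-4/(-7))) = 49/20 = 2.45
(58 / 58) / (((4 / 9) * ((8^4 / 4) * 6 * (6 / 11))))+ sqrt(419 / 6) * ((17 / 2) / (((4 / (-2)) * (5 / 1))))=11 / 16384 -17 * sqrt(2514) / 120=-7.10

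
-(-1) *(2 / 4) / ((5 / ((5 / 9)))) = 1 / 18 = 0.06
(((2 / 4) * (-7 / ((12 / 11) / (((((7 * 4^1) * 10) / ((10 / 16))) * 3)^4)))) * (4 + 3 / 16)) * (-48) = 2104130229239808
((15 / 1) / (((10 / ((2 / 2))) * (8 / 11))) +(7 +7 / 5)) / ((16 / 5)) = 837 / 256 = 3.27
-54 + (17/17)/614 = -33155/614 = -54.00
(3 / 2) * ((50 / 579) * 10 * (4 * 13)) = 13000 / 193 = 67.36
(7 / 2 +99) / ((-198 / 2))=-205 / 198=-1.04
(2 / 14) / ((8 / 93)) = 93 / 56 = 1.66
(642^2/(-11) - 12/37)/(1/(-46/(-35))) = -20043120/407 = -49246.00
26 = 26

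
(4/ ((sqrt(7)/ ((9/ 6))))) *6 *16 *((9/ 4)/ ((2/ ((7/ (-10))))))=-324 *sqrt(7)/ 5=-171.44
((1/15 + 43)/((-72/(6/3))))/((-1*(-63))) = -323/17010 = -0.02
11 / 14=0.79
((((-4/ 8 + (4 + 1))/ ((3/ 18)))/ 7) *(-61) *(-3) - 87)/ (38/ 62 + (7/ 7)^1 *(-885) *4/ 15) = -134292/ 51079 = -2.63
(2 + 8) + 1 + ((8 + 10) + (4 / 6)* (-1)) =85 / 3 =28.33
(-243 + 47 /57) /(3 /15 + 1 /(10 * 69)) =-3174920 /2641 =-1202.17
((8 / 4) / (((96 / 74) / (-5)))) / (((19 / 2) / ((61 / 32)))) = -11285 / 7296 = -1.55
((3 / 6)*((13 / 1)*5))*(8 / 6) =130 / 3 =43.33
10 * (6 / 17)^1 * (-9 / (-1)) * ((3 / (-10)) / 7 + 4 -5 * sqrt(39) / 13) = 14958 / 119 -2700 * sqrt(39) / 221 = 49.40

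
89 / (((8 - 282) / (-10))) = 445 / 137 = 3.25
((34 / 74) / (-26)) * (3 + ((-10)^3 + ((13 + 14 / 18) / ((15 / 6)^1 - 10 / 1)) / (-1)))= 61727 / 3510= 17.59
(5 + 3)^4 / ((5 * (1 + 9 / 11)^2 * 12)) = 7744 / 375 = 20.65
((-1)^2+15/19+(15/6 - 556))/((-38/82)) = 859565/722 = 1190.53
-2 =-2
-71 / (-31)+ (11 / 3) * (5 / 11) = 368 / 93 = 3.96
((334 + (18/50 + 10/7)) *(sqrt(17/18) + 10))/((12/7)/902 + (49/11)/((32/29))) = 424033808 *sqrt(34)/30601425 + 1696135232/2040095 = 912.20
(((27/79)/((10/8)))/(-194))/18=-3/38315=-0.00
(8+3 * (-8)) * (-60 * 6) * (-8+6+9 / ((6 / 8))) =57600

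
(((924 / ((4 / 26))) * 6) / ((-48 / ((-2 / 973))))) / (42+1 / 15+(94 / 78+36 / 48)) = 167310 / 4772843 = 0.04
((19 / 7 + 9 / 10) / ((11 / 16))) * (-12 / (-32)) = 69 / 35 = 1.97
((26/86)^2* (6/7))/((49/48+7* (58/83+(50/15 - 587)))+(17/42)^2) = -84835296/4417638157171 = -0.00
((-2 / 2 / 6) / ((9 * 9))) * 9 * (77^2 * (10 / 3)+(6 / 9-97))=-364.20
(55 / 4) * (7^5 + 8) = 924825 / 4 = 231206.25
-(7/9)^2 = -49/81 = -0.60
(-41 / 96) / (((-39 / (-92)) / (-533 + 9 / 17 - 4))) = 358340 / 663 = 540.48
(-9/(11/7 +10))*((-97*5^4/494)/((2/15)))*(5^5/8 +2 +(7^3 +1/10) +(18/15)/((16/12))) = 12504209375/23712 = 527336.77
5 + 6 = 11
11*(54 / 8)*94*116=809622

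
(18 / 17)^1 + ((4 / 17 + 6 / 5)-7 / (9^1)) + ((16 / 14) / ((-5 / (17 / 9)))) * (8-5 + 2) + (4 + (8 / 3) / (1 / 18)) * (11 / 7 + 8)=380413 / 765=497.27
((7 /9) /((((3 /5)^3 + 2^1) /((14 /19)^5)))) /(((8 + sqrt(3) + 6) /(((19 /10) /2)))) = 329417200 /62703818829-23529800*sqrt(3) /62703818829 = 0.00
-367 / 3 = -122.33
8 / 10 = 4 / 5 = 0.80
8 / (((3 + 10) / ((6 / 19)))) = 48 / 247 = 0.19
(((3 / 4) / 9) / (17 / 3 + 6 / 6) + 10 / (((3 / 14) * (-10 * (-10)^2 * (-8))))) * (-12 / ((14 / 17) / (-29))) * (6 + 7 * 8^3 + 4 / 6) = 14604139 / 525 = 27817.41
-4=-4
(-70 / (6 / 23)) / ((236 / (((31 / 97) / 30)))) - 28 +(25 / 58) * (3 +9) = -272925811 / 11949624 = -22.84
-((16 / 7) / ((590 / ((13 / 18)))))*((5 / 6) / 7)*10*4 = -1040 / 78057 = -0.01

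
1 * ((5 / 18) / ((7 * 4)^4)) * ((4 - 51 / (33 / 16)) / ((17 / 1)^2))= -95 / 2930987136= -0.00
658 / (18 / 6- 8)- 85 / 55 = -7323 / 55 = -133.15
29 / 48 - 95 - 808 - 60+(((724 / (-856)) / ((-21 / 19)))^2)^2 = -24525126010497839 / 25492491882081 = -962.05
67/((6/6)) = 67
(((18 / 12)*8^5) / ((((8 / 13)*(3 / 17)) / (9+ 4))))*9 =52955136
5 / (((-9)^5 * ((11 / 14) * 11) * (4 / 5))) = -175 / 14289858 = -0.00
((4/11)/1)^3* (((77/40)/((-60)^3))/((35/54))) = -1/1512500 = -0.00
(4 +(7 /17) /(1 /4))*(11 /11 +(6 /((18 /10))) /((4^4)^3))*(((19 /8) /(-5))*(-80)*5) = 2390753755 /2228224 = 1072.94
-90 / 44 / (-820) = 9 / 3608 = 0.00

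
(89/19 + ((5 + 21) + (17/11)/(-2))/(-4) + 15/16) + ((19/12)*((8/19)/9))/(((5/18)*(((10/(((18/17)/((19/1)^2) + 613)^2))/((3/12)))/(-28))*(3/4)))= -139489406908300081/1491445652400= -93526.31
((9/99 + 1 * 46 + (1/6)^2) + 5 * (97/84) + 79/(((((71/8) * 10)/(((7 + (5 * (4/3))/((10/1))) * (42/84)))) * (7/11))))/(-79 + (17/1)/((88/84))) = -28170949/30886065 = -0.91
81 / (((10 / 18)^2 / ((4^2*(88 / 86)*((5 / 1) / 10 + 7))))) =6928416 / 215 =32225.19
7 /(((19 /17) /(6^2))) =4284 /19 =225.47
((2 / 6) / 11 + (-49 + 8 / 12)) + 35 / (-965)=-307873 / 6369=-48.34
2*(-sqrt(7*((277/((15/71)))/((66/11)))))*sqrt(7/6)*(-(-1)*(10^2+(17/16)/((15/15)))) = -3773*sqrt(295005)/240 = -8538.67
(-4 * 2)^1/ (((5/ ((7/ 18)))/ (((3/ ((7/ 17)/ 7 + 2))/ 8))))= -17/ 150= -0.11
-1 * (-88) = 88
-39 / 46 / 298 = -39 / 13708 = -0.00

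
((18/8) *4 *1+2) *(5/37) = 55/37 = 1.49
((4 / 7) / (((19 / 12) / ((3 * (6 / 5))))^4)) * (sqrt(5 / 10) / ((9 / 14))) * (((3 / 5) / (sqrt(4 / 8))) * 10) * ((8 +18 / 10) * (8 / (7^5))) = 92876046336 / 139687821875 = 0.66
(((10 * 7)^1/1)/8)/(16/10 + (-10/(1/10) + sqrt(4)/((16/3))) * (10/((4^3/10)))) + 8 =783208/98601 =7.94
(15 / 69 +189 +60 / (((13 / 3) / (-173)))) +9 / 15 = -3297323 / 1495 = -2205.57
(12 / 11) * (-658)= -7896 / 11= -717.82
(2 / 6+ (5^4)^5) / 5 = 286102294921876 / 15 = 19073486328125.07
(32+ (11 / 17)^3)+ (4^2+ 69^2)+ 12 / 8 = 47270635 / 9826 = 4810.77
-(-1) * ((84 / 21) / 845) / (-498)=-2 / 210405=-0.00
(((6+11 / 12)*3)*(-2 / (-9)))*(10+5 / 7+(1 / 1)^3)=54.02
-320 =-320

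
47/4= 11.75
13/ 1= 13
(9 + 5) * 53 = 742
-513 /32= -16.03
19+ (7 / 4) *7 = 125 / 4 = 31.25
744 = 744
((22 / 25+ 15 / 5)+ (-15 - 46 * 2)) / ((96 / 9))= -3867 / 400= -9.67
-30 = -30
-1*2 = -2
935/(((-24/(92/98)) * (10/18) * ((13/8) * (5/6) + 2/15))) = -15180/343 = -44.26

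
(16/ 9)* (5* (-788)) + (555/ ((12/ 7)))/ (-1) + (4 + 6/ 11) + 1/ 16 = -11600561/ 1584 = -7323.59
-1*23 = -23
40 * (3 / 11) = 120 / 11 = 10.91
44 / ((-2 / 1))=-22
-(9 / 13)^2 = -81 / 169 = -0.48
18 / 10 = 9 / 5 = 1.80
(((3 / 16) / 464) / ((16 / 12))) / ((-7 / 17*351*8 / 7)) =-17 / 9265152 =-0.00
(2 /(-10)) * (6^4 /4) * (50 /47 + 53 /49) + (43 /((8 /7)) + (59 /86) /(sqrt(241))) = -9341057 /92120 + 59 * sqrt(241) /20726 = -101.36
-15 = -15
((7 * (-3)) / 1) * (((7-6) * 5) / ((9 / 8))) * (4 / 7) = -160 / 3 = -53.33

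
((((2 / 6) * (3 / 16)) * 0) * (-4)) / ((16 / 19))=0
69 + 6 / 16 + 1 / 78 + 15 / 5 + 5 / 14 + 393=1017187 / 2184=465.74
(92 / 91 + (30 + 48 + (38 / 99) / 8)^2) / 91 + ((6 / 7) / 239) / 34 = 353243904076237 / 5276184561648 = 66.95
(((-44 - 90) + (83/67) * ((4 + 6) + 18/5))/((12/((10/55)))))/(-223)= 0.01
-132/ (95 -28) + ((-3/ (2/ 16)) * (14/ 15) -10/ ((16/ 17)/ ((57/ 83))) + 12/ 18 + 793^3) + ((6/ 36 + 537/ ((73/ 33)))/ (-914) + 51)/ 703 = 7804553487668824948211/ 15650511151560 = 498677226.07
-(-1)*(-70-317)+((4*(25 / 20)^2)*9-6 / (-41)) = -54219 / 164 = -330.60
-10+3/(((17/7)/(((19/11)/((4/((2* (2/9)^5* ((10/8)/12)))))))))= -110420965/11042163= -10.00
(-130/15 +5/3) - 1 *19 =-26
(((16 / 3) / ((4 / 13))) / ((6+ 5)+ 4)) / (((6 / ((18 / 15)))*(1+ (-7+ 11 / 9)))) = -52 / 1075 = -0.05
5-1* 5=0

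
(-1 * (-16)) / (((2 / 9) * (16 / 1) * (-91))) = -9 / 182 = -0.05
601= 601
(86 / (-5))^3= -636056 / 125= -5088.45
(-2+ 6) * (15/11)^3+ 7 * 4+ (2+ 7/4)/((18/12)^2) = 39.81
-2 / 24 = -1 / 12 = -0.08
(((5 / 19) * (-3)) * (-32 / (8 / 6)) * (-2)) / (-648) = 10 / 171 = 0.06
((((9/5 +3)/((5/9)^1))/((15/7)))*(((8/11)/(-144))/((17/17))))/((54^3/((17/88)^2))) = -2023/419169168000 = -0.00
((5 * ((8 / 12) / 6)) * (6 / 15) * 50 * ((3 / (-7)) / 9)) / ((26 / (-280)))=2000 / 351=5.70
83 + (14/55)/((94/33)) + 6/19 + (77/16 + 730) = 818.22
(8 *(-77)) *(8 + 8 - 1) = -9240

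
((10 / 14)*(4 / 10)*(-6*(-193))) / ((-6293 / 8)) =-18528 / 44051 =-0.42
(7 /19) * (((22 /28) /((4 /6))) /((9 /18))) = 33 /38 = 0.87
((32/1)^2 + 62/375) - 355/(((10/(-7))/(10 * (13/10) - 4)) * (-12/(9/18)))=5585867/6000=930.98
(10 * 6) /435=4 /29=0.14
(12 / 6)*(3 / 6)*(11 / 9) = 11 / 9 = 1.22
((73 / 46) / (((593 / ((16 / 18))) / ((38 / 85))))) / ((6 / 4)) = 22192 / 31301505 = 0.00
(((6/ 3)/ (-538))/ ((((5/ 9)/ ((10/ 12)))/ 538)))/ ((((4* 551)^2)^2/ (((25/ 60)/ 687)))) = -5/ 64842998443097088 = -0.00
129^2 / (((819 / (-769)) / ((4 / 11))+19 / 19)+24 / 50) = -29760300 / 2591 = -11486.03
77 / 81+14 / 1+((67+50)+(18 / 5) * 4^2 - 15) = 70693 / 405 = 174.55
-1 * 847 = -847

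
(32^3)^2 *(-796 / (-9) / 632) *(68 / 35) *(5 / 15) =7264937181184 / 74655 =97313471.05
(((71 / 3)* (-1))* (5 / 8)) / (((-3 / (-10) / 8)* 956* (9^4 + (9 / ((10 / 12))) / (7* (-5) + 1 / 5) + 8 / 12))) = -51475 / 818581692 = -0.00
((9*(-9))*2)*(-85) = 13770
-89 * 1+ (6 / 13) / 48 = -9255 / 104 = -88.99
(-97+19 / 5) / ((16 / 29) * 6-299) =13514 / 42875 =0.32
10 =10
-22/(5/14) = -308/5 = -61.60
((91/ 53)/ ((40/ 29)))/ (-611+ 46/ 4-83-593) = -2639/ 2704060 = -0.00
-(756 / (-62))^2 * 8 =-1143072 / 961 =-1189.46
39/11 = 3.55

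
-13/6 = -2.17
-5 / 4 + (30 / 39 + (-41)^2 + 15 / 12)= 21863 / 13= 1681.77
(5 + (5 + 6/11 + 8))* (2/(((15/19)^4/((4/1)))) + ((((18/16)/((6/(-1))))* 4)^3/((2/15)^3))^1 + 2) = -68468661253/23760000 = -2881.68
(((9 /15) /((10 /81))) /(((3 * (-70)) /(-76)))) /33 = 0.05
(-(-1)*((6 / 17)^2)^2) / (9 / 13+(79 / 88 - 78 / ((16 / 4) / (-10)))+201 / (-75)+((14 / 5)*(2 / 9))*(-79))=333590400 / 3111976006363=0.00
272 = 272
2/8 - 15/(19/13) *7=-5441/76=-71.59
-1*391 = -391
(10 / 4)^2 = 25 / 4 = 6.25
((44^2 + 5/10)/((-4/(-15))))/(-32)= -58095/256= -226.93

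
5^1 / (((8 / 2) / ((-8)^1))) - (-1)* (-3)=-13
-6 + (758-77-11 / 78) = 674.86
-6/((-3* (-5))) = -2/5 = -0.40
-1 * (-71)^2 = -5041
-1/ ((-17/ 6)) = 6/ 17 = 0.35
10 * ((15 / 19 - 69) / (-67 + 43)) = 540 / 19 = 28.42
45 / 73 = 0.62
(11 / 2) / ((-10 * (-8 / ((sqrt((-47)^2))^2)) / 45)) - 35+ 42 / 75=5439723 / 800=6799.65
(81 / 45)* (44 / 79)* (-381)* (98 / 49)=-301752 / 395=-763.93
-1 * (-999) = 999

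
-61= -61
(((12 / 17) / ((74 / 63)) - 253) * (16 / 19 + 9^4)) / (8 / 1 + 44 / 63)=-1246976534475 / 6549148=-190402.86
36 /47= 0.77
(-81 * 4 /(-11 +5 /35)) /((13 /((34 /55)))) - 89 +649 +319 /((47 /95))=770156691 /638495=1206.21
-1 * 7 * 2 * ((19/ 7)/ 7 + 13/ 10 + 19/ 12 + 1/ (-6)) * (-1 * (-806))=-35030.30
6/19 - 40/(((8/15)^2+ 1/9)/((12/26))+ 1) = -1010958/47633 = -21.22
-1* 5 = -5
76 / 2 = 38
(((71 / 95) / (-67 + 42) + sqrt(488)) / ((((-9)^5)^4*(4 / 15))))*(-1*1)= 71 / 7699854790736054907300 - 5*sqrt(122) / 8105110306037952534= -0.00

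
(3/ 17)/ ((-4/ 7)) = -21/ 68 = -0.31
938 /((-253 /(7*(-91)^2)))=-54373046 /253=-214913.23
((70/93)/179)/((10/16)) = 112/16647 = 0.01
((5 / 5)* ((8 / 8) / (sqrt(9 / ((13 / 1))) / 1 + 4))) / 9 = 0.02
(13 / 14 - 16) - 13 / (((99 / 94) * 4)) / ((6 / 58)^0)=-12583 / 693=-18.16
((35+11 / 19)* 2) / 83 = 1352 / 1577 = 0.86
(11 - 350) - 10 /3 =-1027 /3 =-342.33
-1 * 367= -367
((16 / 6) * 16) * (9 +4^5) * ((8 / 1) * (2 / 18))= 1057792 / 27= 39177.48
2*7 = 14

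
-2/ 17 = -0.12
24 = 24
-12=-12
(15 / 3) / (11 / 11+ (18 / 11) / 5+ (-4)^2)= 275 / 953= 0.29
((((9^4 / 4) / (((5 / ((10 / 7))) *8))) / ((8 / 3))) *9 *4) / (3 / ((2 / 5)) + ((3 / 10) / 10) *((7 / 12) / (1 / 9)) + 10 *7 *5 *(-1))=-4428675 / 1917118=-2.31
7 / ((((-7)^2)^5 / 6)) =6 / 40353607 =0.00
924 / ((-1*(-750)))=154 / 125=1.23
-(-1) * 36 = 36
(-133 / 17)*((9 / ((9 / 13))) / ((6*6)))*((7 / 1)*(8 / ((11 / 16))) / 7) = -55328 / 1683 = -32.87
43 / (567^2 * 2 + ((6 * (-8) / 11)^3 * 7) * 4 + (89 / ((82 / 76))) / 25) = 58663825 / 874029321992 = 0.00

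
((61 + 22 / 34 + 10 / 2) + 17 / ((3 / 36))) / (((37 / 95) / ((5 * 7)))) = 15298325 / 629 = 24321.66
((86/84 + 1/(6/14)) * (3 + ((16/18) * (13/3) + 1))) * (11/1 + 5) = 79712/189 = 421.76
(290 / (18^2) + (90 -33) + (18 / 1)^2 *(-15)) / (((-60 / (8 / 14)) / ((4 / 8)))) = 777941 / 34020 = 22.87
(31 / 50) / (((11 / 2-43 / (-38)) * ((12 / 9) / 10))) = 589 / 840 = 0.70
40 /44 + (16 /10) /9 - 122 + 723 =298033 /495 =602.09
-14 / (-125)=14 / 125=0.11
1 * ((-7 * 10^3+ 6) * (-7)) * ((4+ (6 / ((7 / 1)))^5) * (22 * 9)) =103866439248 / 2401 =43259658.16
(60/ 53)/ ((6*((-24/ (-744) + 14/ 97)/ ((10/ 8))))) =75175/ 56286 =1.34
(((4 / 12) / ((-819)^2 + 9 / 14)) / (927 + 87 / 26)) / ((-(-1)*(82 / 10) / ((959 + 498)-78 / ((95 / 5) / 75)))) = 39736060 / 530851296456459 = 0.00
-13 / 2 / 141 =-13 / 282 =-0.05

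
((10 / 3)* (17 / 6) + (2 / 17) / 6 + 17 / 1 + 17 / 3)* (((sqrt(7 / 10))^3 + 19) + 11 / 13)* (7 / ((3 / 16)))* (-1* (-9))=963536* sqrt(70) / 1275 + 47350912 / 221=220580.28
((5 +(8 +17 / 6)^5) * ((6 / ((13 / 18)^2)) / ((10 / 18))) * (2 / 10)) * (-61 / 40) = -127404179649 / 135200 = -942338.61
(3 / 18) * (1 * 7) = 7 / 6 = 1.17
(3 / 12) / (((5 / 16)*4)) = 1 / 5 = 0.20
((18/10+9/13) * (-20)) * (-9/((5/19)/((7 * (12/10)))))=4653936/325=14319.80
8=8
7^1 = 7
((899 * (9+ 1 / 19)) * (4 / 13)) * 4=2474048 / 247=10016.39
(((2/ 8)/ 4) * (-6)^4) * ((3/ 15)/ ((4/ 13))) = 1053/ 20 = 52.65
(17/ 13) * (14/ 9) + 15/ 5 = 589/ 117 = 5.03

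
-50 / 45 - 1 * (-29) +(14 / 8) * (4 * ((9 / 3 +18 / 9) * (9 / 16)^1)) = 6851 / 144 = 47.58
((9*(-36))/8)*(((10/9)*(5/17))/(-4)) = 225/68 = 3.31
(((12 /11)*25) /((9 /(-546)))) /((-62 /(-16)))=-145600 /341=-426.98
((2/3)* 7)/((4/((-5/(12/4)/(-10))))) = 7/36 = 0.19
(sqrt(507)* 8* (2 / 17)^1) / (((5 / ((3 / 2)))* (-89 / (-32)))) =9984* sqrt(3) / 7565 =2.29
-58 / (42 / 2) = -58 / 21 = -2.76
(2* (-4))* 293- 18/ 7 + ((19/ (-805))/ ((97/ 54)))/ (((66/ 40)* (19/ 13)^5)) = -52533785772682/ 22387453627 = -2346.57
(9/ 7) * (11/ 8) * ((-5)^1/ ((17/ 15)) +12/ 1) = 12771/ 952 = 13.41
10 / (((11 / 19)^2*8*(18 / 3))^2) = 651605 / 16866432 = 0.04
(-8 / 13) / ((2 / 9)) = -36 / 13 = -2.77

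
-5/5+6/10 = -2/5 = -0.40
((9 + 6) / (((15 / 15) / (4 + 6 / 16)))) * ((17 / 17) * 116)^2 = 883050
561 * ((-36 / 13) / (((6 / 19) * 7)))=-63954 / 91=-702.79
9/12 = 3/4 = 0.75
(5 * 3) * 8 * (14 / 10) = 168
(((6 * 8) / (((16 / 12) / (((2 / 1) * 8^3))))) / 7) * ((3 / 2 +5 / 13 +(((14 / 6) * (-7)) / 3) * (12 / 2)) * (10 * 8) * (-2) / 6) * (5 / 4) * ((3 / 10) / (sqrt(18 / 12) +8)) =67436544 / 325-4214784 * sqrt(6) / 325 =175730.69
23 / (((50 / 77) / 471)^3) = 1097141727661749 / 125000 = 8777133821.29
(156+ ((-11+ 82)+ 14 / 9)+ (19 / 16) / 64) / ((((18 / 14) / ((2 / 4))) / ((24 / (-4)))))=-14745773 / 27648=-533.34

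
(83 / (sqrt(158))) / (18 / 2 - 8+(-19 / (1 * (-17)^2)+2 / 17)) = 23987 * sqrt(158) / 48032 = 6.28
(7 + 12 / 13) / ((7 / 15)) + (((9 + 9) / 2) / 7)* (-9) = 492 / 91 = 5.41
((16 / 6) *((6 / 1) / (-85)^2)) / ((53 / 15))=48 / 76585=0.00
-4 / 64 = -1 / 16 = -0.06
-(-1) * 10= 10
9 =9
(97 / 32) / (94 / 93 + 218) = 9021 / 651776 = 0.01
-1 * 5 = -5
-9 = -9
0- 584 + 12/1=-572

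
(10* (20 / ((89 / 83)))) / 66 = 8300 / 2937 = 2.83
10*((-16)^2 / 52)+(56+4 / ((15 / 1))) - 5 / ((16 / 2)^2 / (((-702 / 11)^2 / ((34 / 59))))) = -5733006197 / 12835680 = -446.65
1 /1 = 1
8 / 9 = 0.89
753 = 753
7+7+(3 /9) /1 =43 /3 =14.33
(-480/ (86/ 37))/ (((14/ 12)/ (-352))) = 18754560/ 301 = 62307.51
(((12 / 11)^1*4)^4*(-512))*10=-27179089920 / 14641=-1856368.41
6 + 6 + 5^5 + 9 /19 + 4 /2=59650 /19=3139.47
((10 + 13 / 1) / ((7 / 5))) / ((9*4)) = 115 / 252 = 0.46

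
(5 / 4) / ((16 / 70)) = 175 / 32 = 5.47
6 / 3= 2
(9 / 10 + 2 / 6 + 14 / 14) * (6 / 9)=67 / 45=1.49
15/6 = 5/2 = 2.50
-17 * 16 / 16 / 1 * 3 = -51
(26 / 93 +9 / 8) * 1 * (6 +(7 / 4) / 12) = 8.63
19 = 19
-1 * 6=-6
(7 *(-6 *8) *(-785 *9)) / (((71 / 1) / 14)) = 33233760 / 71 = 468081.13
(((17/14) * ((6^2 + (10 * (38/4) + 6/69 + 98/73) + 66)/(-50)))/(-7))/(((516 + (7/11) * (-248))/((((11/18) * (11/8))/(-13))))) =-0.00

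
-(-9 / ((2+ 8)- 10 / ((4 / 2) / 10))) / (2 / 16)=-9 / 5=-1.80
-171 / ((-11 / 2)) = 342 / 11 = 31.09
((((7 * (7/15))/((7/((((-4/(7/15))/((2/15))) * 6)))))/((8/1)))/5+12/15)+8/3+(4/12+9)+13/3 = 379/30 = 12.63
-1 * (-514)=514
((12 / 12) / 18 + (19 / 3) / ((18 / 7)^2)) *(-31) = -30535 / 972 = -31.41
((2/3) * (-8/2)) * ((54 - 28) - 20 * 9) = 1232/3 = 410.67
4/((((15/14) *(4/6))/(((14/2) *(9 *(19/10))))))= 16758/25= 670.32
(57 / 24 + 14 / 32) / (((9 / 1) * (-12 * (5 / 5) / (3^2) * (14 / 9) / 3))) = -405 / 896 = -0.45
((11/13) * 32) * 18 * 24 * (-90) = -13685760/13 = -1052750.77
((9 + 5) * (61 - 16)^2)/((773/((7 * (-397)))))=-78784650/773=-101920.63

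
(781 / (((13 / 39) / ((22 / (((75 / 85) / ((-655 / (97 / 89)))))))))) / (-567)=3405523946 / 54999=61919.74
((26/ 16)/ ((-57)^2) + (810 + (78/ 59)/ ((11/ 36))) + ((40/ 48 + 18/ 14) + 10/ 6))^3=901544111317279639674539581529287/ 1646445295343084845948416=547570037.02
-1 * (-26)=26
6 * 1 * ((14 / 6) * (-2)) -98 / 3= -182 / 3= -60.67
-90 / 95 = -18 / 19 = -0.95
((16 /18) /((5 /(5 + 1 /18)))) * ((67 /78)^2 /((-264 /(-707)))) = 22216061 /12509640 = 1.78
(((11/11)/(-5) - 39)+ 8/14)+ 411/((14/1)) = -649/70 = -9.27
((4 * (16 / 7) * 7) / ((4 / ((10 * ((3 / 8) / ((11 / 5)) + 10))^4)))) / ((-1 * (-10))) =80205131328125 / 468512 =171191199.65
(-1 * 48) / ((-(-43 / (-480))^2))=5981.18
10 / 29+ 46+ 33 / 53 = 72189 / 1537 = 46.97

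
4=4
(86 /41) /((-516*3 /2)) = -1 /369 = -0.00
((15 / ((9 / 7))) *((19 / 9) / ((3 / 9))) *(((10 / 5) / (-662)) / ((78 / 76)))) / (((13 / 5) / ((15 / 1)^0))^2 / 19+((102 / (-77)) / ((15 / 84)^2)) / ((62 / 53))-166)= 818621650 / 757086631821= 0.00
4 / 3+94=286 / 3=95.33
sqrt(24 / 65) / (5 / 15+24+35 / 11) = 33 *sqrt(390) / 29510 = 0.02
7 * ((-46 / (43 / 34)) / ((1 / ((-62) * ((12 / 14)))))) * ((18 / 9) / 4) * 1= 290904 / 43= 6765.21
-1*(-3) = 3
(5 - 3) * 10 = 20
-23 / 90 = -0.26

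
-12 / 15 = -4 / 5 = -0.80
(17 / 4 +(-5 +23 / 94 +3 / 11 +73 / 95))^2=11081562361 / 38596531600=0.29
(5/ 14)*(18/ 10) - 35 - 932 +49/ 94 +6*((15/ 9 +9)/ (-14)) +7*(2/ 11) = -969.13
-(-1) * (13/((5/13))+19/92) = 15643/460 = 34.01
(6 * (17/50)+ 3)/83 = 126/2075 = 0.06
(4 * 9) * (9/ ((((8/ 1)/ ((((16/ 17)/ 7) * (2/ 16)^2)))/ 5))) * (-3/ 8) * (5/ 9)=-675/ 7616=-0.09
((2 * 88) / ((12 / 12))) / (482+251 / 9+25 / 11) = 1089 / 3169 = 0.34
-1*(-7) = 7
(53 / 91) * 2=106 / 91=1.16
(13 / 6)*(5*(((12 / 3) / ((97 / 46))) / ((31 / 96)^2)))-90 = 9981030 / 93217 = 107.07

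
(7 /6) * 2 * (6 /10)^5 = 567 /3125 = 0.18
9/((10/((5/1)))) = 9/2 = 4.50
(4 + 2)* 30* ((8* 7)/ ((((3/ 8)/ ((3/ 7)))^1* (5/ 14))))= 32256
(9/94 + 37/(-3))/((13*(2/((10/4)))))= -17255/14664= -1.18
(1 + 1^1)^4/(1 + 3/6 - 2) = -32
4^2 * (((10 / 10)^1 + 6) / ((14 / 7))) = 56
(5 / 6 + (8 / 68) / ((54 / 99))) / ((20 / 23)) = 2461 / 2040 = 1.21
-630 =-630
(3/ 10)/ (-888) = -1/ 2960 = -0.00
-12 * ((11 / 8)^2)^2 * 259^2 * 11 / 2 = -15825383.98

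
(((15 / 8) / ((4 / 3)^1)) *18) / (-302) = -405 / 4832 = -0.08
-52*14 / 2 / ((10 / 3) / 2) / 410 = -546 / 1025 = -0.53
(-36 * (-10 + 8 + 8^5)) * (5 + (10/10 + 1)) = -8257032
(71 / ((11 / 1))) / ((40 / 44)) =71 / 10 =7.10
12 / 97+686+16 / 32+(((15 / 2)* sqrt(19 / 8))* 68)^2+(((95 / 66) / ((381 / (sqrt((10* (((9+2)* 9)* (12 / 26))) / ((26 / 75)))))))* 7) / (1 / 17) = 56525* sqrt(110) / 36322+59987140 / 97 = 618440.45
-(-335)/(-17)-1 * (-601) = 581.29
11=11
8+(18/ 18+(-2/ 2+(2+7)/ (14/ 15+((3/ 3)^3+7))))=1207/ 134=9.01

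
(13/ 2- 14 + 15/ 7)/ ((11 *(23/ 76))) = -1.61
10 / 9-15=-125 / 9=-13.89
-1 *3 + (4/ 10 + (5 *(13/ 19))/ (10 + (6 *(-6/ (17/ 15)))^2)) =-14529021/ 5595310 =-2.60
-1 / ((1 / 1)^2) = -1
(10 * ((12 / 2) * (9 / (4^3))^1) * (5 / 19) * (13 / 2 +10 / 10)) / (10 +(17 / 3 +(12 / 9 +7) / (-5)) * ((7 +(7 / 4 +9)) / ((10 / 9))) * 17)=0.02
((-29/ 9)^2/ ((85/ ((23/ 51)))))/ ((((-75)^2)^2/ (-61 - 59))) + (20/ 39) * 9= 44440521425828/ 9628780078125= 4.62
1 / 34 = 0.03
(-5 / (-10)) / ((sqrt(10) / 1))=sqrt(10) / 20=0.16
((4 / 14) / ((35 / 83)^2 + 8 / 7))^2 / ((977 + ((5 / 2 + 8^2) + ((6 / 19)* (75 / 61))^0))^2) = 759333136 / 17700211814032449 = 0.00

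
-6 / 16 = -3 / 8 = -0.38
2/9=0.22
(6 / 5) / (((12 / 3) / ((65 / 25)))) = 39 / 50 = 0.78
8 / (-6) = -4 / 3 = -1.33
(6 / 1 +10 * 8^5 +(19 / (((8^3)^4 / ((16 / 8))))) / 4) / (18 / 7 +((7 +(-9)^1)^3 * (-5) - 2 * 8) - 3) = 315257746351980677 / 22677427322880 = 13901.83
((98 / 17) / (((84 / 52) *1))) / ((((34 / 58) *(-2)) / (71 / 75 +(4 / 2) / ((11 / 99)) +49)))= -13448344 / 65025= -206.82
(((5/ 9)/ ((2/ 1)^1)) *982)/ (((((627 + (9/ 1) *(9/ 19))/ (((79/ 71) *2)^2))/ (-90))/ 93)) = -180489095900/ 10076959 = -17911.07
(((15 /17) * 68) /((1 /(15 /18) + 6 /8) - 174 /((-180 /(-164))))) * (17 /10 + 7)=-6264 /1879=-3.33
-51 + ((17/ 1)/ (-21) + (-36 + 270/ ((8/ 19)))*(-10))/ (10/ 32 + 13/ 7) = -2071091/ 729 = -2841.00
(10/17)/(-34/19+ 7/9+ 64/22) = 18810/60673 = 0.31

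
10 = 10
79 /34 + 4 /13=1163 /442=2.63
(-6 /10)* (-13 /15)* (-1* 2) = -26 /25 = -1.04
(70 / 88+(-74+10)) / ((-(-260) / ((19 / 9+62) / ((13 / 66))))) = -534879 / 6760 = -79.12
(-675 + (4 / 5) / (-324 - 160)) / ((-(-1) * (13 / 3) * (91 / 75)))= -18376920 / 143143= -128.38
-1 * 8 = -8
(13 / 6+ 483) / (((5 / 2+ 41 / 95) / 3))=276545 / 557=496.49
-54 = -54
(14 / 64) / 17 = 7 / 544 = 0.01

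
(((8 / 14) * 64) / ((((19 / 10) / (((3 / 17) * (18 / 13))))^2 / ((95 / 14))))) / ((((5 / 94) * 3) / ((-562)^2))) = 369382842777600 / 45470971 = 8123487.02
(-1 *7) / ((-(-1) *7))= -1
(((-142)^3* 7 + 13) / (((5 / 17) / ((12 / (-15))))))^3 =162029871111272640336386.70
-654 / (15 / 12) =-2616 / 5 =-523.20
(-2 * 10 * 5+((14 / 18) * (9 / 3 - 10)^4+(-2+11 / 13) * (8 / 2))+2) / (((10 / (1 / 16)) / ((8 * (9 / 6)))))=41297 / 312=132.36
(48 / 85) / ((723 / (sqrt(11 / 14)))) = 8* sqrt(154) / 143395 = 0.00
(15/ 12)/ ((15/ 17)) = 17/ 12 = 1.42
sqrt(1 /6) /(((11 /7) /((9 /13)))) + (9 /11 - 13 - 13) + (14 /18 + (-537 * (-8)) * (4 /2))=21 * sqrt(6) /286 + 848192 /99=8567.78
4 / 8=1 / 2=0.50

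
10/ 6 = 5/ 3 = 1.67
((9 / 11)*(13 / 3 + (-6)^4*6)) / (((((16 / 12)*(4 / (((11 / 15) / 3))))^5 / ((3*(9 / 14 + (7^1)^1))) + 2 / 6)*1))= 329091364503 / 11147690832457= 0.03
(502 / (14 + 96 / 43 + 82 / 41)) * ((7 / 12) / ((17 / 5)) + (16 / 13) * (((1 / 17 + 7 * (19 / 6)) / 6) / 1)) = 406216141 / 3118752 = 130.25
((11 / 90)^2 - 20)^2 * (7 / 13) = 183433674487 / 852930000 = 215.06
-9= -9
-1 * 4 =-4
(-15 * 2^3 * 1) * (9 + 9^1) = -2160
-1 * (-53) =53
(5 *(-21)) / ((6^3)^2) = -35 / 15552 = -0.00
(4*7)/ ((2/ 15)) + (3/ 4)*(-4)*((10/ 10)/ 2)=417/ 2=208.50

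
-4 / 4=-1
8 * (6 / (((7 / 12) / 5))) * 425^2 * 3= 1560600000 / 7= 222942857.14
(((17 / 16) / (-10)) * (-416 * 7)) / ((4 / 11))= 17017 / 20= 850.85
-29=-29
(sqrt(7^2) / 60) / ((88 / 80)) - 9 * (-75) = 44557 / 66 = 675.11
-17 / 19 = -0.89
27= 27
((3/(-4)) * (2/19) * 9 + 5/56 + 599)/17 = 636675/18088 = 35.20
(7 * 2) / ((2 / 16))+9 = 121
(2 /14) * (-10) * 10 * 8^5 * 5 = -16384000 /7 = -2340571.43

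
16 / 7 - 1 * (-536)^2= -2011056 / 7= -287293.71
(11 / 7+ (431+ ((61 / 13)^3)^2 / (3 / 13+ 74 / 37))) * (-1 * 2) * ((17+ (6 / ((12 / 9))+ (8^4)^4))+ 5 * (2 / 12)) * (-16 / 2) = 253003606817649896389734480 / 10767497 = 23496974906763372805.19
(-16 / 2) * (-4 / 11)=32 / 11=2.91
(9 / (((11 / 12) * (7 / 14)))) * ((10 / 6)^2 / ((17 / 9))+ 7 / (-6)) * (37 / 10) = 20646 / 935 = 22.08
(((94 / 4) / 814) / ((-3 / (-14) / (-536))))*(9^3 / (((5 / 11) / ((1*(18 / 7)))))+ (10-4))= -606925664 / 2035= -298243.57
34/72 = 17/36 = 0.47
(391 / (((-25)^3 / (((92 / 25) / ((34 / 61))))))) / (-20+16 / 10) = 1403 / 156250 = 0.01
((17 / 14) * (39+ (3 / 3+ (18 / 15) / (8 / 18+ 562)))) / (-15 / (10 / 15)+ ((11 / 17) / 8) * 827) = 585198412 / 534787645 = 1.09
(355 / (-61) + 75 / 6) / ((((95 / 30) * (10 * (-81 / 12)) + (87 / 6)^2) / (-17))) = 13855 / 427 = 32.45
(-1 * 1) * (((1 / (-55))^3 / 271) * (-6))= -6 / 45087625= -0.00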